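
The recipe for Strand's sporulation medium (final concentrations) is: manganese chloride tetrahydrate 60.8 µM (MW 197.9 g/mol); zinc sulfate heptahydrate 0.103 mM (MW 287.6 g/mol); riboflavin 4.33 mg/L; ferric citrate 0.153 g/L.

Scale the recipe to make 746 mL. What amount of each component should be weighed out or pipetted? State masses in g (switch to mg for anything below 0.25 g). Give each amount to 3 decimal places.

manganese chloride tetrahydrate 8.976 mg; zinc sulfate heptahydrate 22.099 mg; riboflavin 3.230 mg; ferric citrate 114.138 mg

Scale factor relative to 1 L: 0.746.
manganese chloride tetrahydrate: 60.8 µmol/L × 197.9 g/mol × 0.746 L ÷ 1000 = 8.976 mg
zinc sulfate heptahydrate: 0.103 mmol/L × 287.6 mg/mmol × 0.746 L = 22.099 mg
riboflavin: 4.33 mg/L × 0.746 L = 3.230 mg
ferric citrate: 0.153 g/L × 0.746 L = 0.114138 g = 114.138 mg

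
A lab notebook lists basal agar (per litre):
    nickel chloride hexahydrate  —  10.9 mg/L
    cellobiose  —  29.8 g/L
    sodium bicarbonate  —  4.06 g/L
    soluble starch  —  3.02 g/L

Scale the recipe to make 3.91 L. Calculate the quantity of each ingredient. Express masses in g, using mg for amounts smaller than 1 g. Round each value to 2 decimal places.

Working volume: 3.91 L.
nickel chloride hexahydrate: 10.9 mg/L × 3.91 L = 42.62 mg
cellobiose: 29.8 g/L × 3.91 L = 116.52 g
sodium bicarbonate: 4.06 g/L × 3.91 L = 15.87 g
soluble starch: 3.02 g/L × 3.91 L = 11.81 g

nickel chloride hexahydrate 42.62 mg; cellobiose 116.52 g; sodium bicarbonate 15.87 g; soluble starch 11.81 g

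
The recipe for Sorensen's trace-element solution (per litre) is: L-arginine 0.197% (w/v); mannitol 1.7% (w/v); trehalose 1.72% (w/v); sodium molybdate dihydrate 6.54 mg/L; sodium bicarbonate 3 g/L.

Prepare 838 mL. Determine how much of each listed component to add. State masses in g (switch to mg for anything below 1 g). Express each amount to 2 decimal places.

Working volume: 838 mL = 0.838 L.
L-arginine: 0.197 g per 100 mL × 838 mL ÷ 100 = 1.65 g
mannitol: 1.7 g per 100 mL × 838 mL ÷ 100 = 14.25 g
trehalose: 1.72 g per 100 mL × 838 mL ÷ 100 = 14.41 g
sodium molybdate dihydrate: 6.54 mg/L × 0.838 L = 5.48 mg
sodium bicarbonate: 3 g/L × 0.838 L = 2.51 g

L-arginine 1.65 g; mannitol 14.25 g; trehalose 14.41 g; sodium molybdate dihydrate 5.48 mg; sodium bicarbonate 2.51 g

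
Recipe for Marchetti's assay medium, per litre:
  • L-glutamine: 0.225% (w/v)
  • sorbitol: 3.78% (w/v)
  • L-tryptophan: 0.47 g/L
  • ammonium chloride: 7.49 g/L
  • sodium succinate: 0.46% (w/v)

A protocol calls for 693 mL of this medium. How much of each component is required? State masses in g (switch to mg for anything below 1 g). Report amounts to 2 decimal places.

Target volume = 693 mL = 0.693 L.
L-glutamine: 0.225 g per 100 mL × 693 mL ÷ 100 = 1.56 g
sorbitol: 3.78 g per 100 mL × 693 mL ÷ 100 = 26.20 g
L-tryptophan: 0.47 g/L × 0.693 L = 0.32571 g = 325.71 mg
ammonium chloride: 7.49 g/L × 0.693 L = 5.19 g
sodium succinate: 0.46 g per 100 mL × 693 mL ÷ 100 = 3.19 g

L-glutamine 1.56 g; sorbitol 26.20 g; L-tryptophan 325.71 mg; ammonium chloride 5.19 g; sodium succinate 3.19 g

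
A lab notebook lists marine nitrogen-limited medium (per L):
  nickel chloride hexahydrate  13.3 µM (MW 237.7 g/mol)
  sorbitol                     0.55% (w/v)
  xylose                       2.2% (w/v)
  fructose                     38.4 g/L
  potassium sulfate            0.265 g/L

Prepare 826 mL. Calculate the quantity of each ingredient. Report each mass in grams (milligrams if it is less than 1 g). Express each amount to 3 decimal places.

nickel chloride hexahydrate 2.611 mg; sorbitol 4.543 g; xylose 18.172 g; fructose 31.718 g; potassium sulfate 218.890 mg

Scale factor relative to 1 L: 0.826.
nickel chloride hexahydrate: 13.3 µmol/L × 237.7 g/mol × 0.826 L ÷ 1000 = 2.611 mg
sorbitol: 0.55% w/v = 5.5 g/L → 5.5 × 0.826 L = 4.543 g
xylose: 2.2 g per 100 mL × 826 mL ÷ 100 = 18.172 g
fructose: 38.4 g/L × 0.826 L = 31.718 g
potassium sulfate: 0.265 g/L × 0.826 L = 0.21889 g = 218.890 mg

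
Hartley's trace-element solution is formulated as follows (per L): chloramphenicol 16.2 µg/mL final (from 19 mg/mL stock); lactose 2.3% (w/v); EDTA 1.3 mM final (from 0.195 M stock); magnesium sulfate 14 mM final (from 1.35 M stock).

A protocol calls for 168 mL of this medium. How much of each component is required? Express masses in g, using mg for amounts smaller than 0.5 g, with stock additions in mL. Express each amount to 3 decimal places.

Working volume: 168 mL = 0.168 L.
chloramphenicol: V = C2·V2/C1 = 16.2 µg/mL × 168 mL ÷ 19000 µg/mL = 0.143 mL
lactose: 2.3 g per 100 mL × 168 mL ÷ 100 = 3.864 g
EDTA: V = C2·V2/C1 = 1.3 mM × 168 mL ÷ 195 mM = 1.120 mL
magnesium sulfate: dilute stock: 14 mM × 168 mL ÷ 1350 mM = 1.742 mL

chloramphenicol 0.143 mL; lactose 3.864 g; EDTA 1.120 mL; magnesium sulfate 1.742 mL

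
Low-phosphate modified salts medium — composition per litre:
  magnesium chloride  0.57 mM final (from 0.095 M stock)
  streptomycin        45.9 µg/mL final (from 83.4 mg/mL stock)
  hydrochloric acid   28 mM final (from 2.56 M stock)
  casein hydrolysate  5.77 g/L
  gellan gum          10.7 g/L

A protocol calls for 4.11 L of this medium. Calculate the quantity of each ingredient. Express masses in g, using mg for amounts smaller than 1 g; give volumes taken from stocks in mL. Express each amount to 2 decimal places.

Working volume: 4.11 L.
magnesium chloride: dilute stock: 0.57 mM × 4110 mL ÷ 95 mM = 24.66 mL
streptomycin: C1V1 = C2V2 → 45.9 µg/mL × 4110 mL ÷ 83400 µg/mL = 2.26 mL
hydrochloric acid: dilute stock: 28 mM × 4110 mL ÷ 2560 mM = 44.95 mL
casein hydrolysate: 5.77 g/L × 4.11 L = 23.71 g
gellan gum: 10.7 g/L × 4.11 L = 43.98 g

magnesium chloride 24.66 mL; streptomycin 2.26 mL; hydrochloric acid 44.95 mL; casein hydrolysate 23.71 g; gellan gum 43.98 g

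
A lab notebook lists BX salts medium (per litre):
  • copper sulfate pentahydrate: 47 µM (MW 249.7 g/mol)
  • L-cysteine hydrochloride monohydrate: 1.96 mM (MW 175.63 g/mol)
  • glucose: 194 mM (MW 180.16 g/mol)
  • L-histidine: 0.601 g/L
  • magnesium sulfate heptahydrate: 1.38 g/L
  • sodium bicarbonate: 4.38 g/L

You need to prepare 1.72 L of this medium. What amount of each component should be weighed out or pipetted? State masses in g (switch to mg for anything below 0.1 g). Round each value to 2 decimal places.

copper sulfate pentahydrate 20.19 mg; L-cysteine hydrochloride monohydrate 0.59 g; glucose 60.12 g; L-histidine 1.03 g; magnesium sulfate heptahydrate 2.37 g; sodium bicarbonate 7.53 g

Scale factor relative to 1 L: 1.72.
copper sulfate pentahydrate: 47 µmol/L × 249.7 g/mol × 1.72 L ÷ 1000 = 20.19 mg
L-cysteine hydrochloride monohydrate: 1.96 mmol/L × 175.63 g/mol × 1.72 L ÷ 1000 = 0.59 g
glucose: 194 mmol/L × 180.16 g/mol × 1.72 L ÷ 1000 = 60.12 g
L-histidine: 0.601 g/L × 1.72 L = 1.03 g
magnesium sulfate heptahydrate: 1.38 g/L × 1.72 L = 2.37 g
sodium bicarbonate: 4.38 g/L × 1.72 L = 7.53 g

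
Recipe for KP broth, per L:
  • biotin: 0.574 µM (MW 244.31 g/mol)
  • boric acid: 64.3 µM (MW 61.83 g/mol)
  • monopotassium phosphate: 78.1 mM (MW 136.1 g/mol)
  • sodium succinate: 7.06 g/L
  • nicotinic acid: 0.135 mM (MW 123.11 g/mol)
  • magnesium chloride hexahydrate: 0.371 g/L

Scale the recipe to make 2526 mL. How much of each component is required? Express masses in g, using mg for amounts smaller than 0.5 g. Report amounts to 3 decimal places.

biotin 0.354 mg; boric acid 10.043 mg; monopotassium phosphate 26.850 g; sodium succinate 17.834 g; nicotinic acid 41.982 mg; magnesium chloride hexahydrate 0.937 g

Scale factor relative to 1 L: 2.526.
biotin: 0.574 µmol/L × 244.31 g/mol × 2.526 L ÷ 1000 = 0.354 mg
boric acid: 64.3 µmol/L × 61.83 g/mol × 2.526 L ÷ 1000 = 10.043 mg
monopotassium phosphate: 78.1 mmol/L × 136.1 g/mol × 2.526 L ÷ 1000 = 26.850 g
sodium succinate: 7.06 g/L × 2.526 L = 17.834 g
nicotinic acid: 0.135 mmol/L × 123.11 mg/mmol × 2.526 L = 41.982 mg
magnesium chloride hexahydrate: 0.371 g/L × 2.526 L = 0.937 g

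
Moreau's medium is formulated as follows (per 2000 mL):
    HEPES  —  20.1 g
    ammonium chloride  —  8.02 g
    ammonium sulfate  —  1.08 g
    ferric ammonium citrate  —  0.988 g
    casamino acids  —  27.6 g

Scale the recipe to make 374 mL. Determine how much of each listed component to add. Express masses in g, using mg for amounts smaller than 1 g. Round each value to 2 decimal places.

Ratio of target to recipe volume: 374 / 2000 = 0.187.
HEPES: 20.1 g × (374 mL / 2000 mL) = 3.76 g
ammonium chloride: 8.02 g × (374 mL / 2000 mL) = 1.50 g
ammonium sulfate: 1.08 g × (374 mL / 2000 mL) = 0.20196 g = 201.96 mg
ferric ammonium citrate: 0.988 g × (374 mL / 2000 mL) = 0.184756 g = 184.76 mg
casamino acids: 27.6 g × (374 mL / 2000 mL) = 5.16 g

HEPES 3.76 g; ammonium chloride 1.50 g; ammonium sulfate 201.96 mg; ferric ammonium citrate 184.76 mg; casamino acids 5.16 g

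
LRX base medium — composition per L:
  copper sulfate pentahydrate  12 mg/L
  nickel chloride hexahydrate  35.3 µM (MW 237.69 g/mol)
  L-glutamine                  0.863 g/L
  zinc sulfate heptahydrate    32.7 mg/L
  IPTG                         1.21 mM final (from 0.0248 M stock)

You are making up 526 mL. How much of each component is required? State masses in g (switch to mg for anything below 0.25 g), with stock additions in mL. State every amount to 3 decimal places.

Working volume: 526 mL = 0.526 L.
copper sulfate pentahydrate: 12 mg/L × 0.526 L = 6.312 mg
nickel chloride hexahydrate: 35.3 µmol/L × 237.69 g/mol × 0.526 L ÷ 1000 = 4.413 mg
L-glutamine: 0.863 g/L × 0.526 L = 0.454 g
zinc sulfate heptahydrate: 32.7 mg/L × 0.526 L = 17.200 mg
IPTG: C1V1 = C2V2 → 1.21 mM × 526 mL ÷ 24.8 mM = 25.664 mL

copper sulfate pentahydrate 6.312 mg; nickel chloride hexahydrate 4.413 mg; L-glutamine 0.454 g; zinc sulfate heptahydrate 17.200 mg; IPTG 25.664 mL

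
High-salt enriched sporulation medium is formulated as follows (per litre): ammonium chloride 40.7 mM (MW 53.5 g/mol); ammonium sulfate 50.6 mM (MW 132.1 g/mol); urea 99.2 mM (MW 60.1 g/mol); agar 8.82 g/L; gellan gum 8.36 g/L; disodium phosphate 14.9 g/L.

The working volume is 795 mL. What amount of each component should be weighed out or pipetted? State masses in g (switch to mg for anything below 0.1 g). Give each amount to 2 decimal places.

ammonium chloride 1.73 g; ammonium sulfate 5.31 g; urea 4.74 g; agar 7.01 g; gellan gum 6.65 g; disodium phosphate 11.85 g

Scale factor relative to 1 L: 0.795.
ammonium chloride: 40.7 mmol/L × 53.5 g/mol × 0.795 L ÷ 1000 = 1.73 g
ammonium sulfate: 50.6 mmol/L × 132.1 g/mol × 0.795 L ÷ 1000 = 5.31 g
urea: 99.2 mmol/L × 60.1 g/mol × 0.795 L ÷ 1000 = 4.74 g
agar: 8.82 g/L × 0.795 L = 7.01 g
gellan gum: 8.36 g/L × 0.795 L = 6.65 g
disodium phosphate: 14.9 g/L × 0.795 L = 11.85 g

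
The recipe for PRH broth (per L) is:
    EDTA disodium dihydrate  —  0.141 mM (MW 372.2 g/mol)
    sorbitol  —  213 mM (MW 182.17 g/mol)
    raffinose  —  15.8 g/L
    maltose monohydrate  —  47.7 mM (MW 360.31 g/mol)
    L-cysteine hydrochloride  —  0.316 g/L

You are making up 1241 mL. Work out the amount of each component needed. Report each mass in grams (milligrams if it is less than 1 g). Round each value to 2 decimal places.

EDTA disodium dihydrate 65.13 mg; sorbitol 48.15 g; raffinose 19.61 g; maltose monohydrate 21.33 g; L-cysteine hydrochloride 392.16 mg

Scale factor relative to 1 L: 1.241.
EDTA disodium dihydrate: 0.141 mmol/L × 372.2 mg/mmol × 1.241 L = 65.13 mg
sorbitol: 213 mmol/L × 182.17 g/mol × 1.241 L ÷ 1000 = 48.15 g
raffinose: 15.8 g/L × 1.241 L = 19.61 g
maltose monohydrate: 47.7 mmol/L × 360.31 g/mol × 1.241 L ÷ 1000 = 21.33 g
L-cysteine hydrochloride: 0.316 g/L × 1.241 L = 0.392156 g = 392.16 mg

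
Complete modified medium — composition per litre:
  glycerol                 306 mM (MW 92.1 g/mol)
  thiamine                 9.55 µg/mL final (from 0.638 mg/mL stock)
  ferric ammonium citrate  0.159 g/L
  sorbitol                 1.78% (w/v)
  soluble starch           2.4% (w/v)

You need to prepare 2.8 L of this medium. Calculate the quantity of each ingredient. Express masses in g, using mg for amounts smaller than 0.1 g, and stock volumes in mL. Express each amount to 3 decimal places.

glycerol 78.911 g; thiamine 41.912 mL; ferric ammonium citrate 0.445 g; sorbitol 49.840 g; soluble starch 67.200 g

Scale factor relative to 1 L: 2.8.
glycerol: 306 mmol/L × 92.1 g/mol × 2.8 L ÷ 1000 = 78.911 g
thiamine: V = C2·V2/C1 = 9.55 µg/mL × 2800 mL ÷ 638 µg/mL = 41.912 mL
ferric ammonium citrate: 0.159 g/L × 2.8 L = 0.445 g
sorbitol: 1.78% w/v = 17.8 g/L → 17.8 × 2.8 L = 49.840 g
soluble starch: 2.4% w/v = 24 g/L → 24 × 2.8 L = 67.200 g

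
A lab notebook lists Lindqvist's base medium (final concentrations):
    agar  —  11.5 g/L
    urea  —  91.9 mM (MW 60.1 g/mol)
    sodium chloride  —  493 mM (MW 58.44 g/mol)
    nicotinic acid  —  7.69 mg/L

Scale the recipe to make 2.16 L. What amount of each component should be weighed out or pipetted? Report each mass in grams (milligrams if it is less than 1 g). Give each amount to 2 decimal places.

Working volume: 2.16 L.
agar: 11.5 g/L × 2.16 L = 24.84 g
urea: 91.9 mmol/L × 60.1 g/mol × 2.16 L ÷ 1000 = 11.93 g
sodium chloride: 493 mmol/L × 58.44 g/mol × 2.16 L ÷ 1000 = 62.23 g
nicotinic acid: 7.69 mg/L × 2.16 L = 16.61 mg

agar 24.84 g; urea 11.93 g; sodium chloride 62.23 g; nicotinic acid 16.61 mg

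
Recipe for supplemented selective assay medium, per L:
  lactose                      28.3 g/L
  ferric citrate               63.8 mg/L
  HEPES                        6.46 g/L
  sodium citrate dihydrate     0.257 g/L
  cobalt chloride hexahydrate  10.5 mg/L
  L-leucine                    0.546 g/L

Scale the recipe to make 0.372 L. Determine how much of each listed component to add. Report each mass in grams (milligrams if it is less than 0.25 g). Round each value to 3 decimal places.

lactose 10.528 g; ferric citrate 23.734 mg; HEPES 2.403 g; sodium citrate dihydrate 95.604 mg; cobalt chloride hexahydrate 3.906 mg; L-leucine 203.112 mg

Scale factor relative to 1 L: 0.372.
lactose: 28.3 g/L × 0.372 L = 10.528 g
ferric citrate: 63.8 mg/L × 0.372 L = 23.734 mg
HEPES: 6.46 g/L × 0.372 L = 2.403 g
sodium citrate dihydrate: 0.257 g/L × 0.372 L = 0.095604 g = 95.604 mg
cobalt chloride hexahydrate: 10.5 mg/L × 0.372 L = 3.906 mg
L-leucine: 0.546 g/L × 0.372 L = 0.203112 g = 203.112 mg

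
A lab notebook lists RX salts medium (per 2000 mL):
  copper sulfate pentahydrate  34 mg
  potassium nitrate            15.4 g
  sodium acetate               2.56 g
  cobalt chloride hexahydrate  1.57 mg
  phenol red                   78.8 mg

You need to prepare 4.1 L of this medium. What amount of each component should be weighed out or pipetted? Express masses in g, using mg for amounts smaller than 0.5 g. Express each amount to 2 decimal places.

Ratio of target to recipe volume: 4100 / 2000 = 2.05.
copper sulfate pentahydrate: 34 mg × (4100 mL / 2000 mL) = 69.70 mg
potassium nitrate: 15.4 g × (4100 mL / 2000 mL) = 31.57 g
sodium acetate: 2.56 g × (4100 mL / 2000 mL) = 5.25 g
cobalt chloride hexahydrate: 1.57 mg × (4100 mL / 2000 mL) = 3.22 mg
phenol red: 78.8 mg × (4100 mL / 2000 mL) = 161.54 mg

copper sulfate pentahydrate 69.70 mg; potassium nitrate 31.57 g; sodium acetate 5.25 g; cobalt chloride hexahydrate 3.22 mg; phenol red 161.54 mg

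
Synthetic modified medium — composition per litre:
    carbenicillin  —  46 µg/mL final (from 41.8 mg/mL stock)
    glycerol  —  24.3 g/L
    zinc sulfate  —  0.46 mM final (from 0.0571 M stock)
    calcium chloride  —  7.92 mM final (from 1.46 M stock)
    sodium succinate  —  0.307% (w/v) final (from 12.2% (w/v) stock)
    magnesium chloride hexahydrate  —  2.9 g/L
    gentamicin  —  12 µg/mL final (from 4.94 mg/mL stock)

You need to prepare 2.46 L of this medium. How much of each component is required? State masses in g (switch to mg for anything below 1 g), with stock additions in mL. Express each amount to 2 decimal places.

Scale factor relative to 1 L: 2.46.
carbenicillin: V = C2·V2/C1 = 46 µg/mL × 2460 mL ÷ 41800 µg/mL = 2.71 mL
glycerol: 24.3 g/L × 2.46 L = 59.78 g
zinc sulfate: V = C2·V2/C1 = 0.46 mM × 2460 mL ÷ 57.1 mM = 19.82 mL
calcium chloride: dilute stock: 7.92 mM × 2460 mL ÷ 1460 mM = 13.34 mL
sodium succinate: V = C2·V2/C1 = 0.307% ÷ 12.2% × 2460 mL = 61.90 mL
magnesium chloride hexahydrate: 2.9 g/L × 2.46 L = 7.13 g
gentamicin: C1V1 = C2V2 → 12 µg/mL × 2460 mL ÷ 4940 µg/mL = 5.98 mL

carbenicillin 2.71 mL; glycerol 59.78 g; zinc sulfate 19.82 mL; calcium chloride 13.34 mL; sodium succinate 61.90 mL; magnesium chloride hexahydrate 7.13 g; gentamicin 5.98 mL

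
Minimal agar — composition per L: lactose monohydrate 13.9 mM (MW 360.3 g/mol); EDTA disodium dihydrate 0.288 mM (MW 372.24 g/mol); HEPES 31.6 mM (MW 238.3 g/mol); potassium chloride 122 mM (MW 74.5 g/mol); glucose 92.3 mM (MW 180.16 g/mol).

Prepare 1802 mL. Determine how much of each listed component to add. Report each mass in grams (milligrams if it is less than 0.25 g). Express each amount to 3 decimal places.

lactose monohydrate 9.025 g; EDTA disodium dihydrate 193.184 mg; HEPES 13.570 g; potassium chloride 16.378 g; glucose 29.965 g

Scale factor relative to 1 L: 1.802.
lactose monohydrate: 13.9 mmol/L × 360.3 g/mol × 1.802 L ÷ 1000 = 9.025 g
EDTA disodium dihydrate: 0.288 mmol/L × 372.24 mg/mmol × 1.802 L = 193.184 mg
HEPES: 31.6 mmol/L × 238.3 g/mol × 1.802 L ÷ 1000 = 13.570 g
potassium chloride: 122 mmol/L × 74.5 g/mol × 1.802 L ÷ 1000 = 16.378 g
glucose: 92.3 mmol/L × 180.16 g/mol × 1.802 L ÷ 1000 = 29.965 g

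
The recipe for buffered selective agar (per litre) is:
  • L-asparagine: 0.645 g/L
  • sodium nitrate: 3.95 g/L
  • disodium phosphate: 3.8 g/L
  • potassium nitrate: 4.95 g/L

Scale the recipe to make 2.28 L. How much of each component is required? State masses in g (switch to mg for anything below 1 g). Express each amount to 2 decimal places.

Working volume: 2.28 L.
L-asparagine: 0.645 g/L × 2.28 L = 1.47 g
sodium nitrate: 3.95 g/L × 2.28 L = 9.01 g
disodium phosphate: 3.8 g/L × 2.28 L = 8.66 g
potassium nitrate: 4.95 g/L × 2.28 L = 11.29 g

L-asparagine 1.47 g; sodium nitrate 9.01 g; disodium phosphate 8.66 g; potassium nitrate 11.29 g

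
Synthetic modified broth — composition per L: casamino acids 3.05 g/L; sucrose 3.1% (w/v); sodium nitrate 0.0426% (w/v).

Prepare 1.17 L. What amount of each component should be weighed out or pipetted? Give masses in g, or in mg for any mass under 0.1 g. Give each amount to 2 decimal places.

casamino acids 3.57 g; sucrose 36.27 g; sodium nitrate 0.50 g

Scale factor relative to 1 L: 1.17.
casamino acids: 3.05 g/L × 1.17 L = 3.57 g
sucrose: 3.1% w/v = 31 g/L → 31 × 1.17 L = 36.27 g
sodium nitrate: 0.0426% w/v = 0.426 g/L → 0.426 × 1.17 L = 0.50 g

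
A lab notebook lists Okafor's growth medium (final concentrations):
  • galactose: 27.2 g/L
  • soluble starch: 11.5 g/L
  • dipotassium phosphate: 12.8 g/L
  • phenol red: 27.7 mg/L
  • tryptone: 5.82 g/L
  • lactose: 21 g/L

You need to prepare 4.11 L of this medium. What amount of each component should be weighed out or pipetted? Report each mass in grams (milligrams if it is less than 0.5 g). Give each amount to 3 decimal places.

Scale factor relative to 1 L: 4.11.
galactose: 27.2 g/L × 4.11 L = 111.792 g
soluble starch: 11.5 g/L × 4.11 L = 47.265 g
dipotassium phosphate: 12.8 g/L × 4.11 L = 52.608 g
phenol red: 27.7 mg/L × 4.11 L = 113.847 mg
tryptone: 5.82 g/L × 4.11 L = 23.920 g
lactose: 21 g/L × 4.11 L = 86.310 g

galactose 111.792 g; soluble starch 47.265 g; dipotassium phosphate 52.608 g; phenol red 113.847 mg; tryptone 23.920 g; lactose 86.310 g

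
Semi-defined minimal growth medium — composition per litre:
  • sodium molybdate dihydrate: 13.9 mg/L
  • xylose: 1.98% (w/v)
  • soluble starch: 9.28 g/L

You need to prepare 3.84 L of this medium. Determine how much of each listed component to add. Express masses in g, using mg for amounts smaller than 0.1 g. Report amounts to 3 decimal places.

Working volume: 3.84 L.
sodium molybdate dihydrate: 13.9 mg/L × 3.84 L = 53.376 mg
xylose: 1.98% w/v = 19.8 g/L → 19.8 × 3.84 L = 76.032 g
soluble starch: 9.28 g/L × 3.84 L = 35.635 g

sodium molybdate dihydrate 53.376 mg; xylose 76.032 g; soluble starch 35.635 g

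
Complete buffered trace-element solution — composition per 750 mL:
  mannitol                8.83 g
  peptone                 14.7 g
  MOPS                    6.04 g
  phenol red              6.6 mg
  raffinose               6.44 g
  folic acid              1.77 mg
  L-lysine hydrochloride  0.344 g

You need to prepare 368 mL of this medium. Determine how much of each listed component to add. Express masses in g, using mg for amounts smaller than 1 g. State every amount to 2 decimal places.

mannitol 4.33 g; peptone 7.21 g; MOPS 2.96 g; phenol red 3.24 mg; raffinose 3.16 g; folic acid 0.87 mg; L-lysine hydrochloride 168.79 mg

Scale factor = 368 mL / 750 mL = 0.490667.
mannitol: 8.83 g × (368 mL / 750 mL) = 4.33 g
peptone: 14.7 g × (368 mL / 750 mL) = 7.21 g
MOPS: 6.04 g × (368 mL / 750 mL) = 2.96 g
phenol red: 6.6 mg × (368 mL / 750 mL) = 3.24 mg
raffinose: 6.44 g × (368 mL / 750 mL) = 3.16 g
folic acid: 1.77 mg × (368 mL / 750 mL) = 0.87 mg
L-lysine hydrochloride: 0.344 g × (368 mL / 750 mL) = 0.168789 g = 168.79 mg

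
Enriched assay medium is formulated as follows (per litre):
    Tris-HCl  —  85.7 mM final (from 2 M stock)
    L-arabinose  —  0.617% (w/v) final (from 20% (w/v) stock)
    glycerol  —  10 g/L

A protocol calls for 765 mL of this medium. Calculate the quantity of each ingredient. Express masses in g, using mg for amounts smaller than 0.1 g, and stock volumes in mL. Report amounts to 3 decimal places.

Working volume: 765 mL = 0.765 L.
Tris-HCl: C1V1 = C2V2 → 85.7 mM × 765 mL ÷ 2000 mM = 32.780 mL
L-arabinose: dilute stock: 0.617% ÷ 20% × 765 mL = 23.600 mL
glycerol: 10 g/L × 0.765 L = 7.650 g

Tris-HCl 32.780 mL; L-arabinose 23.600 mL; glycerol 7.650 g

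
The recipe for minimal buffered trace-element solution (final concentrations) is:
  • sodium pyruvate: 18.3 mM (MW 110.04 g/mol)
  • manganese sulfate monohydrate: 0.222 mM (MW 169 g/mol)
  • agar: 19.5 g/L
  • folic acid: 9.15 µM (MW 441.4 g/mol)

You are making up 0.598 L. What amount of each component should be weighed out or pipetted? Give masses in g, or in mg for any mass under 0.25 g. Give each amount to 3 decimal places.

Working volume: 0.598 L.
sodium pyruvate: 18.3 mmol/L × 110.04 g/mol × 0.598 L ÷ 1000 = 1.204 g
manganese sulfate monohydrate: 0.222 mmol/L × 169 mg/mmol × 0.598 L = 22.436 mg
agar: 19.5 g/L × 0.598 L = 11.661 g
folic acid: 9.15 µmol/L × 441.4 g/mol × 0.598 L ÷ 1000 = 2.415 mg

sodium pyruvate 1.204 g; manganese sulfate monohydrate 22.436 mg; agar 11.661 g; folic acid 2.415 mg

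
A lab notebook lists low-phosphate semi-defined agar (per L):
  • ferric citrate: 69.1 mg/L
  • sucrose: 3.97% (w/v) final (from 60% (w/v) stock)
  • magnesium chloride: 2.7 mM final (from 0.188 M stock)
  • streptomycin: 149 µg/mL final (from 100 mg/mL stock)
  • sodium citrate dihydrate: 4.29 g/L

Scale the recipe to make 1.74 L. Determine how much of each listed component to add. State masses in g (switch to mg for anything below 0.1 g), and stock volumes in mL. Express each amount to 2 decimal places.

Scale factor relative to 1 L: 1.74.
ferric citrate: 69.1 mg/L × 1.74 L = 120.234 mg = 0.12 g
sucrose: dilute stock: 3.97% ÷ 60% × 1740 mL = 115.13 mL
magnesium chloride: C1V1 = C2V2 → 2.7 mM × 1740 mL ÷ 188 mM = 24.99 mL
streptomycin: V = C2·V2/C1 = 149 µg/mL × 1740 mL ÷ 100000 µg/mL = 2.59 mL
sodium citrate dihydrate: 4.29 g/L × 1.74 L = 7.46 g

ferric citrate 0.12 g; sucrose 115.13 mL; magnesium chloride 24.99 mL; streptomycin 2.59 mL; sodium citrate dihydrate 7.46 g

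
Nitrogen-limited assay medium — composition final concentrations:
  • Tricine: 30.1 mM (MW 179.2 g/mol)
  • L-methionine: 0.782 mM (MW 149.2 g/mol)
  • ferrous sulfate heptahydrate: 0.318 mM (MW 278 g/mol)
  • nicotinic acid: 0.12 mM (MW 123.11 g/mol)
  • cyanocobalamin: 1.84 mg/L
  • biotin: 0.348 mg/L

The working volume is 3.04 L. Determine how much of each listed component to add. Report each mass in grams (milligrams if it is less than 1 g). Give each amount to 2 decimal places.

Tricine 16.40 g; L-methionine 354.69 mg; ferrous sulfate heptahydrate 268.75 mg; nicotinic acid 44.91 mg; cyanocobalamin 5.59 mg; biotin 1.06 mg

Scale factor relative to 1 L: 3.04.
Tricine: 30.1 mmol/L × 179.2 g/mol × 3.04 L ÷ 1000 = 16.40 g
L-methionine: 0.782 mmol/L × 149.2 mg/mmol × 3.04 L = 354.69 mg
ferrous sulfate heptahydrate: 0.318 mmol/L × 278 mg/mmol × 3.04 L = 268.75 mg
nicotinic acid: 0.12 mmol/L × 123.11 mg/mmol × 3.04 L = 44.91 mg
cyanocobalamin: 1.84 mg/L × 3.04 L = 5.59 mg
biotin: 0.348 mg/L × 3.04 L = 1.06 mg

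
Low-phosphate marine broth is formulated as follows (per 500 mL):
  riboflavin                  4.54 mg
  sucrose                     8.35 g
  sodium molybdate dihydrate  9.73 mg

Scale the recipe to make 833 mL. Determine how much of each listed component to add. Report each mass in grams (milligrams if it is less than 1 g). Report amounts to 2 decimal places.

riboflavin 7.56 mg; sucrose 13.91 g; sodium molybdate dihydrate 16.21 mg

Ratio of target to recipe volume: 833 / 500 = 1.666.
riboflavin: 4.54 mg × (833 mL / 500 mL) = 7.56 mg
sucrose: 8.35 g × (833 mL / 500 mL) = 13.91 g
sodium molybdate dihydrate: 9.73 mg × (833 mL / 500 mL) = 16.21 mg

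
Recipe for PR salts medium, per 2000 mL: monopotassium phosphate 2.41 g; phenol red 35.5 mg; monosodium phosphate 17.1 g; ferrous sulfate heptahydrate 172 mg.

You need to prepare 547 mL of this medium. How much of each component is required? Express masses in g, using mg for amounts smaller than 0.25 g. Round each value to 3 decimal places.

Ratio of target to recipe volume: 547 / 2000 = 0.2735.
monopotassium phosphate: 2.41 g × (547 mL / 2000 mL) = 0.659 g
phenol red: 35.5 mg × (547 mL / 2000 mL) = 9.709 mg
monosodium phosphate: 17.1 g × (547 mL / 2000 mL) = 4.677 g
ferrous sulfate heptahydrate: 172 mg × (547 mL / 2000 mL) = 47.042 mg

monopotassium phosphate 0.659 g; phenol red 9.709 mg; monosodium phosphate 4.677 g; ferrous sulfate heptahydrate 47.042 mg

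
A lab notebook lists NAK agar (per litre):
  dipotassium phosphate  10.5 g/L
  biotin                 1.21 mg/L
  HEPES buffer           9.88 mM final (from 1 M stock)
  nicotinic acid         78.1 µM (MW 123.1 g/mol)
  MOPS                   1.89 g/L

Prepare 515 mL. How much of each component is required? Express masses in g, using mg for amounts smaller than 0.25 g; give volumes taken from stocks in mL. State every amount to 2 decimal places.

dipotassium phosphate 5.41 g; biotin 0.62 mg; HEPES buffer 5.09 mL; nicotinic acid 4.95 mg; MOPS 0.97 g

Target volume = 515 mL = 0.515 L.
dipotassium phosphate: 10.5 g/L × 0.515 L = 5.41 g
biotin: 1.21 mg/L × 0.515 L = 0.62 mg
HEPES buffer: V = C2·V2/C1 = 9.88 mM × 515 mL ÷ 1000 mM = 5.09 mL
nicotinic acid: 78.1 µmol/L × 123.1 g/mol × 0.515 L ÷ 1000 = 4.95 mg
MOPS: 1.89 g/L × 0.515 L = 0.97 g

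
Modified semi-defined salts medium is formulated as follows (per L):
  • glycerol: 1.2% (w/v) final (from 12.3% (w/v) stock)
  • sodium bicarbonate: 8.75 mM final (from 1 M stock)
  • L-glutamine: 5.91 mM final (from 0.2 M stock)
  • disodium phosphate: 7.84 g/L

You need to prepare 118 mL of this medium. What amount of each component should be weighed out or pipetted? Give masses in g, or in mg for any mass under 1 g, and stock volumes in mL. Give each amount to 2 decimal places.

glycerol 11.51 mL; sodium bicarbonate 1.03 mL; L-glutamine 3.49 mL; disodium phosphate 925.12 mg

Scale factor relative to 1 L: 0.118.
glycerol: dilute stock: 1.2% ÷ 12.3% × 118 mL = 11.51 mL
sodium bicarbonate: dilute stock: 8.75 mM × 118 mL ÷ 1000 mM = 1.03 mL
L-glutamine: C1V1 = C2V2 → 5.91 mM × 118 mL ÷ 200 mM = 3.49 mL
disodium phosphate: 7.84 g/L × 0.118 L = 0.92512 g = 925.12 mg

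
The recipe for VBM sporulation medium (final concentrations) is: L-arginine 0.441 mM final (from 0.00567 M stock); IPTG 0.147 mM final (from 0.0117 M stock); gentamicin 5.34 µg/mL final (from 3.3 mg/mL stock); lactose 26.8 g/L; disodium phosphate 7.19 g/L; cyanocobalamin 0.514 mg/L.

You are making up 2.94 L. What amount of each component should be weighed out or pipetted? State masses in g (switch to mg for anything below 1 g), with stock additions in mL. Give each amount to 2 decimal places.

Scale factor relative to 1 L: 2.94.
L-arginine: V = C2·V2/C1 = 0.441 mM × 2940 mL ÷ 5.67 mM = 228.67 mL
IPTG: dilute stock: 0.147 mM × 2940 mL ÷ 11.7 mM = 36.94 mL
gentamicin: C1V1 = C2V2 → 5.34 µg/mL × 2940 mL ÷ 3300 µg/mL = 4.76 mL
lactose: 26.8 g/L × 2.94 L = 78.79 g
disodium phosphate: 7.19 g/L × 2.94 L = 21.14 g
cyanocobalamin: 0.514 mg/L × 2.94 L = 1.51 mg

L-arginine 228.67 mL; IPTG 36.94 mL; gentamicin 4.76 mL; lactose 78.79 g; disodium phosphate 21.14 g; cyanocobalamin 1.51 mg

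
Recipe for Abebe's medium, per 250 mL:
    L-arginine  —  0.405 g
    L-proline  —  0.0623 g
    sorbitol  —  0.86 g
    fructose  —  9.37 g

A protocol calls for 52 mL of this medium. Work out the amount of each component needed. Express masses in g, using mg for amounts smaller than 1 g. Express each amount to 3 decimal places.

L-arginine 84.240 mg; L-proline 12.958 mg; sorbitol 178.880 mg; fructose 1.949 g

Ratio of target to recipe volume: 52 / 250 = 0.208.
L-arginine: 0.405 g × (52 mL / 250 mL) = 0.08424 g = 84.240 mg
L-proline: 0.0623 g × (52 mL / 250 mL) = 0.0129584 g = 12.958 mg
sorbitol: 0.86 g × (52 mL / 250 mL) = 0.17888 g = 178.880 mg
fructose: 9.37 g × (52 mL / 250 mL) = 1.949 g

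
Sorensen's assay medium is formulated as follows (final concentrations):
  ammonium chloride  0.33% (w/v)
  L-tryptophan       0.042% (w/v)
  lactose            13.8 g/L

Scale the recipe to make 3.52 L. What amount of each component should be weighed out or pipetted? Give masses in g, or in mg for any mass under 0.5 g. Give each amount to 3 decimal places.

ammonium chloride 11.616 g; L-tryptophan 1.478 g; lactose 48.576 g

Scale factor relative to 1 L: 3.52.
ammonium chloride: 0.33% w/v = 3.3 g/L → 3.3 × 3.52 L = 11.616 g
L-tryptophan: 0.042 g per 100 mL × 3520 mL ÷ 100 = 1.478 g
lactose: 13.8 g/L × 3.52 L = 48.576 g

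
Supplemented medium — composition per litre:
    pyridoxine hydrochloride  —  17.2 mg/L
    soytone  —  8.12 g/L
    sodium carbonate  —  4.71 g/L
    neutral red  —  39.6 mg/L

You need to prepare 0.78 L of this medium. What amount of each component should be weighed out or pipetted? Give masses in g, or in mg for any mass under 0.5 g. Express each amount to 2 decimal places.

Working volume: 0.78 L.
pyridoxine hydrochloride: 17.2 mg/L × 0.78 L = 13.42 mg
soytone: 8.12 g/L × 0.78 L = 6.33 g
sodium carbonate: 4.71 g/L × 0.78 L = 3.67 g
neutral red: 39.6 mg/L × 0.78 L = 30.89 mg

pyridoxine hydrochloride 13.42 mg; soytone 6.33 g; sodium carbonate 3.67 g; neutral red 30.89 mg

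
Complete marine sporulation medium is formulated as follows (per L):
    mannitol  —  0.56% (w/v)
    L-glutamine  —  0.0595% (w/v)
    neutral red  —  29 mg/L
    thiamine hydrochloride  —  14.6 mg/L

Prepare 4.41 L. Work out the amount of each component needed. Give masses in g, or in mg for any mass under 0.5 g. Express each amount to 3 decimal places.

mannitol 24.696 g; L-glutamine 2.624 g; neutral red 127.890 mg; thiamine hydrochloride 64.386 mg

Working volume: 4.41 L.
mannitol: 0.56 g per 100 mL × 4410 mL ÷ 100 = 24.696 g
L-glutamine: 0.0595 g per 100 mL × 4410 mL ÷ 100 = 2.624 g
neutral red: 29 mg/L × 4.41 L = 127.890 mg
thiamine hydrochloride: 14.6 mg/L × 4.41 L = 64.386 mg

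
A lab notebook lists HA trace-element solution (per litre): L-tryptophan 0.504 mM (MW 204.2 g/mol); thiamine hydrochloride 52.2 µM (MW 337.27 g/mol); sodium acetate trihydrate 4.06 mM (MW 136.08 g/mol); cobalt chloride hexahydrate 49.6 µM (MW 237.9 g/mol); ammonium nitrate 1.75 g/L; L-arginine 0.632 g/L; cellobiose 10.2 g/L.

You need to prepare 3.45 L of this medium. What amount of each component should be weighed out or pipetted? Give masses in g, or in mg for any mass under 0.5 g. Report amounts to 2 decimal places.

Scale factor relative to 1 L: 3.45.
L-tryptophan: 0.504 mmol/L × 204.2 mg/mmol × 3.45 L = 355.06 mg
thiamine hydrochloride: 52.2 µmol/L × 337.27 g/mol × 3.45 L ÷ 1000 = 60.74 mg
sodium acetate trihydrate: 4.06 mmol/L × 136.08 g/mol × 3.45 L ÷ 1000 = 1.91 g
cobalt chloride hexahydrate: 49.6 µmol/L × 237.9 g/mol × 3.45 L ÷ 1000 = 40.71 mg
ammonium nitrate: 1.75 g/L × 3.45 L = 6.04 g
L-arginine: 0.632 g/L × 3.45 L = 2.18 g
cellobiose: 10.2 g/L × 3.45 L = 35.19 g

L-tryptophan 355.06 mg; thiamine hydrochloride 60.74 mg; sodium acetate trihydrate 1.91 g; cobalt chloride hexahydrate 40.71 mg; ammonium nitrate 6.04 g; L-arginine 2.18 g; cellobiose 35.19 g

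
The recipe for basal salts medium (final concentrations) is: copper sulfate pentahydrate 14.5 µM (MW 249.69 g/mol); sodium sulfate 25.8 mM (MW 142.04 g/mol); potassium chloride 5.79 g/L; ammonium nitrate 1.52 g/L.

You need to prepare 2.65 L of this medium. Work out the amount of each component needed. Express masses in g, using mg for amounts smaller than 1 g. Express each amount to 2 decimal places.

copper sulfate pentahydrate 9.59 mg; sodium sulfate 9.71 g; potassium chloride 15.34 g; ammonium nitrate 4.03 g

Working volume: 2.65 L.
copper sulfate pentahydrate: 14.5 µmol/L × 249.69 g/mol × 2.65 L ÷ 1000 = 9.59 mg
sodium sulfate: 25.8 mmol/L × 142.04 g/mol × 2.65 L ÷ 1000 = 9.71 g
potassium chloride: 5.79 g/L × 2.65 L = 15.34 g
ammonium nitrate: 1.52 g/L × 2.65 L = 4.03 g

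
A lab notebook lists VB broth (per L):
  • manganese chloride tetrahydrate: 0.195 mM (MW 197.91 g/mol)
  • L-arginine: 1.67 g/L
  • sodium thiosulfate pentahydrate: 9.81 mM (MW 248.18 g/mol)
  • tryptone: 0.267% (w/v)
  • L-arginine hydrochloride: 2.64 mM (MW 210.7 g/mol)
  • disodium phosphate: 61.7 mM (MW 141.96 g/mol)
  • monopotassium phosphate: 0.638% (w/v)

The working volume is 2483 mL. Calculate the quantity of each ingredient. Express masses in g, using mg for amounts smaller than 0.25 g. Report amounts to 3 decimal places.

Target volume = 2483 mL = 2.483 L.
manganese chloride tetrahydrate: 0.195 mmol/L × 197.91 mg/mmol × 2.483 L = 95.825 mg
L-arginine: 1.67 g/L × 2.483 L = 4.147 g
sodium thiosulfate pentahydrate: 9.81 mmol/L × 248.18 g/mol × 2.483 L ÷ 1000 = 6.045 g
tryptone: 0.267% w/v = 2.67 g/L → 2.67 × 2.483 L = 6.630 g
L-arginine hydrochloride: 2.64 mmol/L × 210.7 g/mol × 2.483 L ÷ 1000 = 1.381 g
disodium phosphate: 61.7 mmol/L × 141.96 g/mol × 2.483 L ÷ 1000 = 21.748 g
monopotassium phosphate: 0.638% w/v = 6.38 g/L → 6.38 × 2.483 L = 15.842 g

manganese chloride tetrahydrate 95.825 mg; L-arginine 4.147 g; sodium thiosulfate pentahydrate 6.045 g; tryptone 6.630 g; L-arginine hydrochloride 1.381 g; disodium phosphate 21.748 g; monopotassium phosphate 15.842 g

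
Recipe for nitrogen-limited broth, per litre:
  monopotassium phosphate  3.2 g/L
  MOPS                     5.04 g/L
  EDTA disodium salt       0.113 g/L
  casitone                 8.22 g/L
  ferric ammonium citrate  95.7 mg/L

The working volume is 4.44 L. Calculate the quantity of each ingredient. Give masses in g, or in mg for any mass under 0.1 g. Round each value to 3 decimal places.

Scale factor relative to 1 L: 4.44.
monopotassium phosphate: 3.2 g/L × 4.44 L = 14.208 g
MOPS: 5.04 g/L × 4.44 L = 22.378 g
EDTA disodium salt: 0.113 g/L × 4.44 L = 0.502 g
casitone: 8.22 g/L × 4.44 L = 36.497 g
ferric ammonium citrate: 95.7 mg/L × 4.44 L = 424.908 mg = 0.425 g

monopotassium phosphate 14.208 g; MOPS 22.378 g; EDTA disodium salt 0.502 g; casitone 36.497 g; ferric ammonium citrate 0.425 g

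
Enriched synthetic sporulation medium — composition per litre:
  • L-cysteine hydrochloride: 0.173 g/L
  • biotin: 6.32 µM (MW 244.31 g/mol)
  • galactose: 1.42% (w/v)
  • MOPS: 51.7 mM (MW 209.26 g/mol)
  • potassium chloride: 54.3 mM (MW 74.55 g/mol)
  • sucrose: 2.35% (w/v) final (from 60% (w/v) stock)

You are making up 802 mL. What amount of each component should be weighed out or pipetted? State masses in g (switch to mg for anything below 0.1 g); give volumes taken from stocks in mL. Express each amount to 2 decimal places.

Working volume: 802 mL = 0.802 L.
L-cysteine hydrochloride: 0.173 g/L × 0.802 L = 0.14 g
biotin: 6.32 µmol/L × 244.31 g/mol × 0.802 L ÷ 1000 = 1.24 mg
galactose: 1.42% w/v = 14.2 g/L → 14.2 × 0.802 L = 11.39 g
MOPS: 51.7 mmol/L × 209.26 g/mol × 0.802 L ÷ 1000 = 8.68 g
potassium chloride: 54.3 mmol/L × 74.55 g/mol × 0.802 L ÷ 1000 = 3.25 g
sucrose: V = C2·V2/C1 = 2.35% ÷ 60% × 802 mL = 31.41 mL

L-cysteine hydrochloride 0.14 g; biotin 1.24 mg; galactose 11.39 g; MOPS 8.68 g; potassium chloride 3.25 g; sucrose 31.41 mL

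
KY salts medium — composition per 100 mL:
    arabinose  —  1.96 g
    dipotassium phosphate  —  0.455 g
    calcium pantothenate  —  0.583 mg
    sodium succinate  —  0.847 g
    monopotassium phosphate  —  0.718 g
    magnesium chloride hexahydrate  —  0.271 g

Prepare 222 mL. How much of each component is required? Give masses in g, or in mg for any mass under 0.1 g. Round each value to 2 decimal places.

Scale factor = 222 mL / 100 mL = 2.22.
arabinose: 1.96 g × (222 mL / 100 mL) = 4.35 g
dipotassium phosphate: 0.455 g × (222 mL / 100 mL) = 1.01 g
calcium pantothenate: 0.583 mg × (222 mL / 100 mL) = 1.29 mg
sodium succinate: 0.847 g × (222 mL / 100 mL) = 1.88 g
monopotassium phosphate: 0.718 g × (222 mL / 100 mL) = 1.59 g
magnesium chloride hexahydrate: 0.271 g × (222 mL / 100 mL) = 0.60 g

arabinose 4.35 g; dipotassium phosphate 1.01 g; calcium pantothenate 1.29 mg; sodium succinate 1.88 g; monopotassium phosphate 1.59 g; magnesium chloride hexahydrate 0.60 g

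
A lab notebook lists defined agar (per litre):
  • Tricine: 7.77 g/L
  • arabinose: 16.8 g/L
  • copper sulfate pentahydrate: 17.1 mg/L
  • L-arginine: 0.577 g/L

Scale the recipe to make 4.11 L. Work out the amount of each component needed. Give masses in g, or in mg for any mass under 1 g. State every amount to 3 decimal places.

Tricine 31.935 g; arabinose 69.048 g; copper sulfate pentahydrate 70.281 mg; L-arginine 2.371 g

Working volume: 4.11 L.
Tricine: 7.77 g/L × 4.11 L = 31.935 g
arabinose: 16.8 g/L × 4.11 L = 69.048 g
copper sulfate pentahydrate: 17.1 mg/L × 4.11 L = 70.281 mg
L-arginine: 0.577 g/L × 4.11 L = 2.371 g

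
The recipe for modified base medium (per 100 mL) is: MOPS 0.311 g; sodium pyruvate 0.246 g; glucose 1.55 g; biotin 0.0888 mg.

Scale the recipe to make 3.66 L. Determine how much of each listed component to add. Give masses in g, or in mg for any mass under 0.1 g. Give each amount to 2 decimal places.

MOPS 11.38 g; sodium pyruvate 9.00 g; glucose 56.73 g; biotin 3.25 mg

Ratio of target to recipe volume: 3660 / 100 = 36.6.
MOPS: 0.311 g × (3660 mL / 100 mL) = 11.38 g
sodium pyruvate: 0.246 g × (3660 mL / 100 mL) = 9.00 g
glucose: 1.55 g × (3660 mL / 100 mL) = 56.73 g
biotin: 0.0888 mg × (3660 mL / 100 mL) = 3.25 mg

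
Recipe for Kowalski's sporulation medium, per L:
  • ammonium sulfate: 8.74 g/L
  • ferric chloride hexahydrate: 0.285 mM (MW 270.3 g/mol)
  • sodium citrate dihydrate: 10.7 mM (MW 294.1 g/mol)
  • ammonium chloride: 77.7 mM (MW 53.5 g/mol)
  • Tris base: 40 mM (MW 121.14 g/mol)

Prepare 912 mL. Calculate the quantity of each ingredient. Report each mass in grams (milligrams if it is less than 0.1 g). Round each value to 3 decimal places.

ammonium sulfate 7.971 g; ferric chloride hexahydrate 70.256 mg; sodium citrate dihydrate 2.870 g; ammonium chloride 3.791 g; Tris base 4.419 g

Target volume = 912 mL = 0.912 L.
ammonium sulfate: 8.74 g/L × 0.912 L = 7.971 g
ferric chloride hexahydrate: 0.285 mmol/L × 270.3 mg/mmol × 0.912 L = 70.256 mg
sodium citrate dihydrate: 10.7 mmol/L × 294.1 g/mol × 0.912 L ÷ 1000 = 2.870 g
ammonium chloride: 77.7 mmol/L × 53.5 g/mol × 0.912 L ÷ 1000 = 3.791 g
Tris base: 40 mmol/L × 121.14 g/mol × 0.912 L ÷ 1000 = 4.419 g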